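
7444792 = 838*8884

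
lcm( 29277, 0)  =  0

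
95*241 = 22895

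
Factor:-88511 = -61^1 *1451^1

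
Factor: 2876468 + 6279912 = 9156380 = 2^2*5^1 * 223^1*2053^1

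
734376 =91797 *8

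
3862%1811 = 240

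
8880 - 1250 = 7630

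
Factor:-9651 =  - 3^1*3217^1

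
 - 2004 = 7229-9233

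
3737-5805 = - 2068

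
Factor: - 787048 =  - 2^3*131^1*751^1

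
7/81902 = 7/81902=0.00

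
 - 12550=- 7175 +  - 5375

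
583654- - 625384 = 1209038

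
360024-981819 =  - 621795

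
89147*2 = 178294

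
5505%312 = 201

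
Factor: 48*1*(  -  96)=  - 2^9*3^2 = - 4608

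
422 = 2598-2176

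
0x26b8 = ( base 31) a9n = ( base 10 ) 9912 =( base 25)FLC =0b10011010111000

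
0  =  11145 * 0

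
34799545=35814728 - 1015183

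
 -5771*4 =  - 23084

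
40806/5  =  40806/5 = 8161.20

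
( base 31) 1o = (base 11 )50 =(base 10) 55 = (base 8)67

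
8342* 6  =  50052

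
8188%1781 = 1064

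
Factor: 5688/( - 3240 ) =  -79/45  =  - 3^ (  -  2)*5^( - 1 )*79^1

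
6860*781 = 5357660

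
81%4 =1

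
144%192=144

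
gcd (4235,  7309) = 1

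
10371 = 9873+498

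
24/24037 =24/24037 = 0.00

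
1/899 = 1/899 =0.00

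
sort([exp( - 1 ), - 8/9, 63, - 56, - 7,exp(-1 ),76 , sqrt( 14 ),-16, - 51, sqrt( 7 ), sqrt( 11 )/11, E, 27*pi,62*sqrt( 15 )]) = [ - 56,-51,-16,- 7, - 8/9,sqrt( 11 ) /11 , exp( - 1 ),exp(-1),sqrt( 7), E, sqrt(14),63, 76, 27*pi,62*sqrt ( 15 )]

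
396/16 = 24 + 3/4 = 24.75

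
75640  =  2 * 37820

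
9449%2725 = 1274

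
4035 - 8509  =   - 4474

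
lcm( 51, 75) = 1275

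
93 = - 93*(-1)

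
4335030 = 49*88470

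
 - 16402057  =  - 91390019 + 74987962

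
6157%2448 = 1261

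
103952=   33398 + 70554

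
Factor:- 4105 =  - 5^1 * 821^1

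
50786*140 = 7110040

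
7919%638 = 263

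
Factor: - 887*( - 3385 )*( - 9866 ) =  - 2^1*5^1*677^1 * 887^1*4933^1 = - 29622615670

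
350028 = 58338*6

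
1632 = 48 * 34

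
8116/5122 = 1 + 1497/2561 = 1.58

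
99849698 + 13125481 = 112975179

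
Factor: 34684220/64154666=17342110/32077333 = 2^1* 5^1*103^1*113^1*149^1 * 787^(  -  1)*40759^(  -  1)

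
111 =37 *3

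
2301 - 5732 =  - 3431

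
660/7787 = 660/7787 = 0.08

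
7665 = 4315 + 3350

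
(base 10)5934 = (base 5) 142214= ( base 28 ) 7FQ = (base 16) 172e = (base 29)71i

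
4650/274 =16 + 133/137 = 16.97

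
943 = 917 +26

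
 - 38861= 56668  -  95529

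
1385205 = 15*92347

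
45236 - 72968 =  - 27732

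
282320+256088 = 538408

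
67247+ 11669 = 78916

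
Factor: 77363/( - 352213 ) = -11^1*13^1*43^( - 1 )*541^1*8191^(-1)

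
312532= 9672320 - 9359788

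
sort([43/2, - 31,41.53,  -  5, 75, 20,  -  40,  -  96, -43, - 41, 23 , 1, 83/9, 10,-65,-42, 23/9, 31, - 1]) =[ - 96, - 65 ,  -  43,-42  , - 41,-40, - 31,-5, - 1, 1, 23/9, 83/9, 10,  20, 43/2,23,31,  41.53,75 ]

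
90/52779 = 30/17593  =  0.00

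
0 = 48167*0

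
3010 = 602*5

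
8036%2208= 1412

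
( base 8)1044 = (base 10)548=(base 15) 268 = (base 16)224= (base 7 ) 1412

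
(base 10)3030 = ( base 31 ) 34N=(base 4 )233112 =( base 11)2305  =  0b101111010110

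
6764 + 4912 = 11676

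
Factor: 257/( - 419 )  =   -257^1*419^(  -  1 ) 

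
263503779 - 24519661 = 238984118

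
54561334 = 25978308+28583026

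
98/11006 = 49/5503 = 0.01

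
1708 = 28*61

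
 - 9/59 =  - 9/59 = - 0.15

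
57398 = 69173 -11775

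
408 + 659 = 1067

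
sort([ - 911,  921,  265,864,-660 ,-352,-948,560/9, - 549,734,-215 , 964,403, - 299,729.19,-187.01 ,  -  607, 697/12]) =[-948, - 911, - 660, - 607, - 549, - 352, - 299,  -  215,-187.01, 697/12,  560/9,265,  403,729.19,734, 864,921, 964]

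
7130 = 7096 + 34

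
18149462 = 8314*2183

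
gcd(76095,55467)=9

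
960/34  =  28 + 4/17 = 28.24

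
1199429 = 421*2849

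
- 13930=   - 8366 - 5564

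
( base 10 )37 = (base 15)27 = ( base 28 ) 19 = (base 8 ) 45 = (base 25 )1C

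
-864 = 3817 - 4681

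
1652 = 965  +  687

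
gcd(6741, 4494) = 2247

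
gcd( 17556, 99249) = 3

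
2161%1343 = 818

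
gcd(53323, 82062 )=1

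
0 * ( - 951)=0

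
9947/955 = 10  +  397/955=10.42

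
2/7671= 2/7671 = 0.00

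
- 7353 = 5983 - 13336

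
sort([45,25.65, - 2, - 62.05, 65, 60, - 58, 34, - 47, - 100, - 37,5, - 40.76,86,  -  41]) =[ - 100, - 62.05, - 58,  -  47,-41, - 40.76, -37, - 2,5, 25.65, 34 , 45,60,65,  86]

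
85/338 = 85/338 = 0.25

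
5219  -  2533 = 2686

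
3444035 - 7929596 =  - 4485561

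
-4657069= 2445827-7102896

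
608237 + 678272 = 1286509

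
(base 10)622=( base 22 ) 166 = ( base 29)ld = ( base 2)1001101110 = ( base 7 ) 1546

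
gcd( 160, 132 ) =4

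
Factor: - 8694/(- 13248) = 2^( - 5)*3^1*7^1  =  21/32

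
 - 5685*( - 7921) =45030885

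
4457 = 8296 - 3839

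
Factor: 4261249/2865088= 2^(  -  6)*89^( - 1) *503^(-1 )*4261249^1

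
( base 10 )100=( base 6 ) 244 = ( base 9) 121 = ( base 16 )64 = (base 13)79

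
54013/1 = 54013= 54013.00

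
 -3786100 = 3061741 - 6847841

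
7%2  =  1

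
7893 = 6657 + 1236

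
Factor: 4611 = 3^1*29^1*  53^1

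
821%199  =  25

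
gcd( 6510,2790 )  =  930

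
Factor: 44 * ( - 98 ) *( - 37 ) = 159544 = 2^3*7^2*11^1*37^1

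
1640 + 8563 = 10203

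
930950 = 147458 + 783492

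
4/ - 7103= - 1 + 7099/7103 = - 0.00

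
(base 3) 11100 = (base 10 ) 117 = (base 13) 90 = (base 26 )4D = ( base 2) 1110101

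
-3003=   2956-5959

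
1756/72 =24 + 7/18 = 24.39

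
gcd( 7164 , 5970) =1194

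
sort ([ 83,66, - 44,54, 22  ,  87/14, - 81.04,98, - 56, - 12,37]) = [-81.04, - 56, - 44,-12, 87/14,22,37,54,66 , 83, 98]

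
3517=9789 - 6272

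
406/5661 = 406/5661= 0.07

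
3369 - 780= 2589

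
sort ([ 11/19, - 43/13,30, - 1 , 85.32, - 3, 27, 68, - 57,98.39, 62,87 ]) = [-57, - 43/13, - 3, - 1,11/19,27,30 , 62,68,85.32,  87, 98.39 ]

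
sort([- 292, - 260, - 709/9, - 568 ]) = [-568, - 292, - 260, - 709/9]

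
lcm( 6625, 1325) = 6625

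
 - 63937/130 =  - 492+23/130= - 491.82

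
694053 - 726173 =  - 32120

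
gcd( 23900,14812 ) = 4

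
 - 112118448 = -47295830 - 64822618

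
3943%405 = 298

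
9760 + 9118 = 18878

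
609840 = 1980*308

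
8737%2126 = 233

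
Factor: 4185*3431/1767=154395/19 = 3^2*5^1*19^( - 1)*47^1*73^1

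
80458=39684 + 40774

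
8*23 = 184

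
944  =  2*472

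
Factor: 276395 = 5^1*7^1* 53^1 * 149^1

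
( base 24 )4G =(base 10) 112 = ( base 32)3g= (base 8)160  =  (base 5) 422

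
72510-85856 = -13346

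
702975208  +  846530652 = 1549505860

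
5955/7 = 850+5/7 = 850.71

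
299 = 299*1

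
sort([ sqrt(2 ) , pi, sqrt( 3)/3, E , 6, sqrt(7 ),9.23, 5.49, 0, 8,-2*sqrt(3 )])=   [  -  2*sqrt(3),0, sqrt(3)/3, sqrt(2), sqrt(7),E , pi, 5.49,6,8, 9.23]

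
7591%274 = 193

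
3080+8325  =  11405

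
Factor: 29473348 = 2^2*7368337^1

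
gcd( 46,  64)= 2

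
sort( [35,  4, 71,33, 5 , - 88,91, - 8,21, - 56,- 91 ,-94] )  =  [ -94, - 91, - 88, - 56,  -  8,4 , 5,21,  33,35,71,91] 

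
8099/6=8099/6 = 1349.83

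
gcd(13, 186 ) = 1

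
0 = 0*40426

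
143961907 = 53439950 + 90521957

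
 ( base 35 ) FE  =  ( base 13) 326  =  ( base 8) 1033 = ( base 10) 539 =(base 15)25E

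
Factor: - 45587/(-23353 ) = 11^( - 2 )*193^(-1)*45587^1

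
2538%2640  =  2538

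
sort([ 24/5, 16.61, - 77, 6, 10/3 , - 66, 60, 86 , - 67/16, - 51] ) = [ - 77, - 66, - 51,- 67/16, 10/3, 24/5, 6,16.61, 60,  86 ]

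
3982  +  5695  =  9677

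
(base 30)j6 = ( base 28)kg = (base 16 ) 240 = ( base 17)1gf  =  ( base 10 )576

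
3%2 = 1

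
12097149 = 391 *30939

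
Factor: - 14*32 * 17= - 7616  =  - 2^6*7^1*  17^1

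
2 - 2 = 0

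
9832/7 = 1404 + 4/7=1404.57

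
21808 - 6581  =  15227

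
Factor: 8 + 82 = 2^1  *  3^2 *5^1 =90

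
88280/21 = 88280/21 = 4203.81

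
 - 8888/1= - 8888 = - 8888.00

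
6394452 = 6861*932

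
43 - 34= 9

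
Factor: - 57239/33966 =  - 91/54 = -2^(-1)*3^(  -  3)*7^1*13^1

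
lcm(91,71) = 6461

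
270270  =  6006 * 45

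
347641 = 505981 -158340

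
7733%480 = 53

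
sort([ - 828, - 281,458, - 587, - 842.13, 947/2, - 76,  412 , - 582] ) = [ - 842.13, - 828,-587,  -  582,-281, - 76 , 412 , 458, 947/2]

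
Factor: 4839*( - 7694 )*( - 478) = 2^2*3^1*239^1*1613^1*3847^1 = 17796545148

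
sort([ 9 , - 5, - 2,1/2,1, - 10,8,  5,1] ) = [  -  10, - 5 , -2,  1/2, 1,1,5 , 8,9 ]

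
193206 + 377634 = 570840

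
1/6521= 1/6521 = 0.00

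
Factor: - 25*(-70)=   1750 = 2^1*5^3*7^1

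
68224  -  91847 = -23623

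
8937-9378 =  - 441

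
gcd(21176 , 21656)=8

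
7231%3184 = 863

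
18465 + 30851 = 49316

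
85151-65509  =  19642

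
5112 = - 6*(-852 )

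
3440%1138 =26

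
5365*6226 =33402490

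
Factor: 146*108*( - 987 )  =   - 2^3*3^4*7^1*47^1*73^1 = -  15563016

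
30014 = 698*43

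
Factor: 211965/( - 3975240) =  - 2^( - 3)*13^1*157^ ( - 1 )*211^( - 1 )*1087^1 = - 14131/265016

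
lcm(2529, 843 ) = 2529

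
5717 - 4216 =1501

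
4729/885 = 5 + 304/885 = 5.34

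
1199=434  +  765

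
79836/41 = 79836/41 = 1947.22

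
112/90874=8/6491 = 0.00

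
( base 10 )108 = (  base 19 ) 5D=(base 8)154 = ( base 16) 6C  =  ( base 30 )3i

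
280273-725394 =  - 445121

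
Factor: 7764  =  2^2*3^1*647^1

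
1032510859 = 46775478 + 985735381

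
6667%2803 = 1061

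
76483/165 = 463+8/15  =  463.53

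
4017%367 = 347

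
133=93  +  40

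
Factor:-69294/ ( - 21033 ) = 2^1*3^(-2) * 19^( - 1 )*41^ (-1)*11549^1 = 23098/7011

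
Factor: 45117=3^4 * 557^1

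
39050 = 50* 781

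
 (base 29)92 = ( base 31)8F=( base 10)263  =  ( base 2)100000111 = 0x107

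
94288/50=47144/25 = 1885.76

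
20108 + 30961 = 51069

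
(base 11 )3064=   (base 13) 1B07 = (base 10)4063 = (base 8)7737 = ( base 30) 4fd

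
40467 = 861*47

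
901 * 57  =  51357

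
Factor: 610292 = 2^2*271^1*563^1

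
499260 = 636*785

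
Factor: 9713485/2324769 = 3^( - 1)*5^1*43^1*89^(  -  1)*8707^( - 1 )*45179^1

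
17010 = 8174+8836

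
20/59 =20/59 = 0.34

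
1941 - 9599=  - 7658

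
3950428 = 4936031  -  985603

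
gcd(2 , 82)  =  2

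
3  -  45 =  - 42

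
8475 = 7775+700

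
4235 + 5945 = 10180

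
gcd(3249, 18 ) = 9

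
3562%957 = 691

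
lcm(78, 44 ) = 1716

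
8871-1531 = 7340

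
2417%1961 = 456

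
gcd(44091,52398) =639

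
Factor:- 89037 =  - 3^2*13^1*761^1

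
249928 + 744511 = 994439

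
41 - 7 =34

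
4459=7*637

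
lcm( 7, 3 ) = 21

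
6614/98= 67 + 24/49  =  67.49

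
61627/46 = 61627/46=   1339.72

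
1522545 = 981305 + 541240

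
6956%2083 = 707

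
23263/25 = 930 + 13/25 = 930.52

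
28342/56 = 506+3/28 = 506.11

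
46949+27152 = 74101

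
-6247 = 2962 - 9209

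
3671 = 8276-4605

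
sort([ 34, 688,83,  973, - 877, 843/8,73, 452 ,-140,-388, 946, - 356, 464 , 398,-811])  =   [ - 877,-811 , -388,-356 , - 140,34 , 73,83, 843/8, 398, 452 , 464,  688,946,973]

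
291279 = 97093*3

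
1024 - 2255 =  - 1231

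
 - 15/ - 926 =15/926 = 0.02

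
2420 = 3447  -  1027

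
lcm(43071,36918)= 258426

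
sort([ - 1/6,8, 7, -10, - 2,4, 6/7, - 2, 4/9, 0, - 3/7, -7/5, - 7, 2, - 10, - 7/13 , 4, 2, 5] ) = [ - 10, - 10, - 7, - 2, - 2  ,-7/5, - 7/13, - 3/7, - 1/6, 0,4/9,6/7, 2,2, 4, 4,5, 7, 8] 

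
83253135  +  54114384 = 137367519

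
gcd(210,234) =6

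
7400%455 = 120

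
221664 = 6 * 36944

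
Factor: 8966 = 2^1 * 4483^1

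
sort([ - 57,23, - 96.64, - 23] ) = [ - 96.64,  -  57, - 23, 23 ] 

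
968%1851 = 968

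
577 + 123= 700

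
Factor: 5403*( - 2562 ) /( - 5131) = 1977498/733  =  2^1*3^2*61^1*733^( - 1 )*1801^1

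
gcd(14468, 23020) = 4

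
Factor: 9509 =37^1* 257^1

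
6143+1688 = 7831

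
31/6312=31/6312 = 0.00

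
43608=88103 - 44495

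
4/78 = 2/39 = 0.05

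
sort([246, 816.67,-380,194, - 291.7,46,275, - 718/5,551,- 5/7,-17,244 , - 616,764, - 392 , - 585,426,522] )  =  [- 616,-585, - 392, - 380, -291.7, - 718/5,-17,-5/7 , 46,194,244, 246,275, 426, 522,  551 , 764,816.67]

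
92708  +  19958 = 112666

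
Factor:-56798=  - 2^1*7^1*4057^1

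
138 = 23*6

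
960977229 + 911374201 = 1872351430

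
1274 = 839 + 435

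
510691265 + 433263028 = 943954293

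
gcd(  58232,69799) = 1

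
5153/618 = 5153/618 = 8.34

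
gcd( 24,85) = 1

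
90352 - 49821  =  40531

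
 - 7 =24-31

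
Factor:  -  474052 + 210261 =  - 11^1*23981^1 = - 263791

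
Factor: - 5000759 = - 5000759^1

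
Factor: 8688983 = 2393^1 * 3631^1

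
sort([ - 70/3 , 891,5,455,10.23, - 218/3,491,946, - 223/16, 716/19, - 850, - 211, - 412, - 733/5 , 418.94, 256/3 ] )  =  [ - 850, - 412, - 211, - 733/5,  -  218/3, - 70/3,-223/16, 5,10.23, 716/19,256/3,418.94,455,  491, 891,946]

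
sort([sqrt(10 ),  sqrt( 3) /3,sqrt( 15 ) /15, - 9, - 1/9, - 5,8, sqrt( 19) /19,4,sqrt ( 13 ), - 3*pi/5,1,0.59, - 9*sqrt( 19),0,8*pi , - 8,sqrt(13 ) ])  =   [ - 9*sqrt(19 ), - 9, - 8, - 5, -3*pi/5, - 1/9, 0,sqrt( 19) /19,sqrt ( 15 ) /15,sqrt(3 )/3,0.59 , 1,  sqrt( 10 ),sqrt( 13 ),sqrt(13 ),4, 8,8 *pi]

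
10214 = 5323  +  4891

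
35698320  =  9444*3780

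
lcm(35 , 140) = 140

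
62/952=31/476=0.07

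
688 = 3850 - 3162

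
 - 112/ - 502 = 56/251 = 0.22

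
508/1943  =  508/1943= 0.26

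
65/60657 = 65/60657 = 0.00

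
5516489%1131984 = 988553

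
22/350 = 11/175 = 0.06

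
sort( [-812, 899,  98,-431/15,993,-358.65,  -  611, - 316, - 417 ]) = [- 812 ,-611, - 417,-358.65, - 316,-431/15,98, 899,993]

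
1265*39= 49335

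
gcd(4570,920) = 10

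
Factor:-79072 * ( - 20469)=1618524768= 2^5*3^1 * 7^1 * 353^1*6823^1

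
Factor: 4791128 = 2^3*598891^1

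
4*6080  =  24320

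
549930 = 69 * 7970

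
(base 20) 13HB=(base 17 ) 1G0E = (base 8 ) 22517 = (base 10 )9551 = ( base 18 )1b8b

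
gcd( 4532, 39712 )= 4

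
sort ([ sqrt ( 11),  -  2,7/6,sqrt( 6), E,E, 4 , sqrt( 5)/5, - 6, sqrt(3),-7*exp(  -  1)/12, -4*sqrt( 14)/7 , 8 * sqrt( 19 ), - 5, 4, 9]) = [ - 6, - 5,-4*sqrt( 14) /7, - 2, - 7*exp(- 1)/12,  sqrt (5)/5,7/6,  sqrt(3), sqrt( 6), E, E, sqrt( 11) , 4, 4,9,8*sqrt( 19 )]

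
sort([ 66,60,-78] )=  [ -78, 60,  66] 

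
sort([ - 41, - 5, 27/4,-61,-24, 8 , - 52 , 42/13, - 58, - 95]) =[ - 95,-61, - 58, - 52, - 41, - 24, - 5,  42/13, 27/4,8]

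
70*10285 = 719950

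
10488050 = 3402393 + 7085657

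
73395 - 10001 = 63394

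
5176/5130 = 2588/2565 = 1.01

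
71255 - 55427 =15828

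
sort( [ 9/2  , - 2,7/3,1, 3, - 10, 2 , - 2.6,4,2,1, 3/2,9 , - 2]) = [ - 10, - 2.6, - 2, - 2,1,1,3/2 , 2,2,  7/3, 3, 4,9/2, 9]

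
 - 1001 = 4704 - 5705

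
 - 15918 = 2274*(- 7 )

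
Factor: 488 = 2^3 * 61^1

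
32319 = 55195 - 22876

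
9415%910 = 315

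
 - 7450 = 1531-8981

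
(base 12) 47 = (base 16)37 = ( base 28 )1r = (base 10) 55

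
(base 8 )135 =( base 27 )3c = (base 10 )93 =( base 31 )30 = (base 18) 53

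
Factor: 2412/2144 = 2^(  -  3 )*3^2  =  9/8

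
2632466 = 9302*283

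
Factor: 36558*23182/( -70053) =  - 2^2*3^2 * 19^( - 1)*67^1*173^1*677^1*1229^ ( - 1) = - 282495852/23351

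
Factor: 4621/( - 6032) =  - 2^( - 4 )  *13^( - 1)* 29^( - 1)*4621^1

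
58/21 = 58/21 = 2.76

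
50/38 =1 + 6/19=1.32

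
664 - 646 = 18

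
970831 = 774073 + 196758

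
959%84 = 35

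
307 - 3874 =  - 3567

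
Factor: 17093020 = 2^2*5^1*7^1  *  83^1*1471^1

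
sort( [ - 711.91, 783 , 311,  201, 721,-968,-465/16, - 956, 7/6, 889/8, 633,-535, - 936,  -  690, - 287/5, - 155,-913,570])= [ - 968, - 956, - 936,- 913,-711.91, - 690,-535 ,-155, - 287/5,  -  465/16,7/6,889/8,201, 311,570,633,721, 783]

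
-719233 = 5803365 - 6522598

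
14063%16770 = 14063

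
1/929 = 1/929=0.00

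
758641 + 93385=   852026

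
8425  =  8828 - 403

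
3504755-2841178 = 663577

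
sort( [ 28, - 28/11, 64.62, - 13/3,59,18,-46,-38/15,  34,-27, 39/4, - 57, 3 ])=[ - 57, - 46, - 27, - 13/3, - 28/11, - 38/15,3,39/4, 18,28  ,  34,59,64.62 ]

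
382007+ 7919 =389926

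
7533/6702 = 1 + 277/2234 = 1.12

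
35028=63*556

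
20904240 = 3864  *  5410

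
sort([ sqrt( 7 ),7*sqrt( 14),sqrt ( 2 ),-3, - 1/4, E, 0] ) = [ - 3, - 1/4, 0,sqrt(2),sqrt(7),  E, 7 *sqrt(14)]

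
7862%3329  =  1204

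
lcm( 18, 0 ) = 0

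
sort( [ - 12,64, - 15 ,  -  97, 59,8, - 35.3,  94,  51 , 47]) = [ - 97, - 35.3, - 15, - 12,8,47,51,  59,  64,94 ] 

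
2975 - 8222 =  - 5247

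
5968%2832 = 304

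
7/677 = 7/677  =  0.01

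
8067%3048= 1971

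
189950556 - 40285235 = 149665321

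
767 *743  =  569881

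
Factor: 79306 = 2^1 * 19^1*2087^1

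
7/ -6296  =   - 7/6296 = - 0.00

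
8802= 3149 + 5653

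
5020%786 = 304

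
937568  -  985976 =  - 48408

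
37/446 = 37/446 = 0.08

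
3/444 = 1/148 = 0.01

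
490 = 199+291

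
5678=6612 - 934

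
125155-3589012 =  - 3463857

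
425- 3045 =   -  2620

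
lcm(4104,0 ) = 0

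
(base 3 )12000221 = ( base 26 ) 5b4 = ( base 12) 215a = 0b111001010110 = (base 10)3670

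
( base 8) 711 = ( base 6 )2041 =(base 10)457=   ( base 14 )249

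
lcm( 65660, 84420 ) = 590940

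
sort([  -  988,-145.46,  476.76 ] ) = [ - 988,  -  145.46,476.76]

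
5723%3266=2457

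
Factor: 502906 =2^1*41^1*6133^1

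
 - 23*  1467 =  - 33741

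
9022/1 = 9022 = 9022.00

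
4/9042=2/4521 = 0.00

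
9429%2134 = 893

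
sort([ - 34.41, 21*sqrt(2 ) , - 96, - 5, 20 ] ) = [ - 96, - 34.41 ,-5,20,21*sqrt ( 2)]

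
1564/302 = 782/151 = 5.18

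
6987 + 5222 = 12209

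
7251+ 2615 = 9866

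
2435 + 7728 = 10163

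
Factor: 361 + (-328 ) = 3^1*11^1 = 33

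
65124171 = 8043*8097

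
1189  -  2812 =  - 1623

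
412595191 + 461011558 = 873606749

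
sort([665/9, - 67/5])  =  [- 67/5, 665/9]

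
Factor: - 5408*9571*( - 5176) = 267909594368 = 2^8*13^2*17^1*563^1*647^1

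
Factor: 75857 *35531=2695275067  =  31^1*2447^1*35531^1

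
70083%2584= 315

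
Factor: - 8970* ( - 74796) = 2^3 * 3^2 * 5^1*13^1*23^2*271^1 = 670920120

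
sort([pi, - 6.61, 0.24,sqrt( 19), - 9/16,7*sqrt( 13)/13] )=[-6.61,-9/16,  0.24,  7*sqrt(13 ) /13, pi, sqrt( 19 )] 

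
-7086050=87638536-94724586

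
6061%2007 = 40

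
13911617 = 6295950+7615667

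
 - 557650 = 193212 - 750862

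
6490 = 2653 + 3837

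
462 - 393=69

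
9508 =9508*1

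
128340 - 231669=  - 103329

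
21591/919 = 21591/919 = 23.49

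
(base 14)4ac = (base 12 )660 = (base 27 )17I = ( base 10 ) 936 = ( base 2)1110101000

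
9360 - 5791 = 3569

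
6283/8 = 785 + 3/8 = 785.38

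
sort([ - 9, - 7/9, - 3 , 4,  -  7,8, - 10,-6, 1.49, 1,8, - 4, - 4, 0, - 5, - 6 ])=[-10, - 9, - 7, - 6,-6,  -  5, - 4 , - 4, - 3, - 7/9, 0, 1, 1.49, 4, 8,  8]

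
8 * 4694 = 37552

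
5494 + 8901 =14395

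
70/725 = 14/145 = 0.10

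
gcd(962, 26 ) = 26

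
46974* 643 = 30204282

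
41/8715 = 41/8715 = 0.00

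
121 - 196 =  - 75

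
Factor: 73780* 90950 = 2^3*5^3*7^1*17^2 *31^1 * 107^1 = 6710291000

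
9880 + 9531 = 19411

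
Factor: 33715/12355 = 6743/2471  =  7^( - 1)*11^1*353^( - 1 )*613^1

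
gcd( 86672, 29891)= 1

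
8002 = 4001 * 2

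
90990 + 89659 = 180649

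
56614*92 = 5208488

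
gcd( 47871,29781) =27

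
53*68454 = 3628062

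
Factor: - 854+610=-244 = - 2^2*61^1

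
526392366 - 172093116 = 354299250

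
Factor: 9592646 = 2^1*7^1* 367^1*1867^1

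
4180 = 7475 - 3295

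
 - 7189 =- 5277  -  1912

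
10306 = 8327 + 1979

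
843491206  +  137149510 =980640716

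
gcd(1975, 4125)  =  25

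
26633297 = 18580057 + 8053240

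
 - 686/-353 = 686/353 = 1.94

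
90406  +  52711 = 143117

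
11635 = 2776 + 8859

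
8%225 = 8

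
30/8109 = 10/2703 = 0.00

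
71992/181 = 71992/181 =397.75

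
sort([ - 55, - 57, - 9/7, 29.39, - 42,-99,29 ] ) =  [ - 99, - 57,-55,- 42 , - 9/7,29, 29.39]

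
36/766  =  18/383 =0.05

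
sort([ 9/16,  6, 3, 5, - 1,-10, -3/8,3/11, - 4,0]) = [ - 10, - 4,-1,-3/8, 0,3/11, 9/16, 3 , 5,6] 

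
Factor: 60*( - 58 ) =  - 3480 = - 2^3*3^1*5^1*29^1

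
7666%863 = 762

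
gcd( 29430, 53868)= 6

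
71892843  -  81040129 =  -9147286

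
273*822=224406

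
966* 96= 92736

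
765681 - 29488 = 736193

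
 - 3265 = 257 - 3522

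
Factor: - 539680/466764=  - 2^3*3^( - 1 ) * 5^1*97^(-1 ) * 401^( - 1)*3373^1 = - 134920/116691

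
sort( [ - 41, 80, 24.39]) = [  -  41, 24.39,80] 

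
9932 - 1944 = 7988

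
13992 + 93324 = 107316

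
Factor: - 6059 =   -  73^1*83^1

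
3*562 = 1686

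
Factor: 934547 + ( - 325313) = 609234 = 2^1*3^1*59^1*1721^1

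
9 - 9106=-9097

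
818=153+665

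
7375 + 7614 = 14989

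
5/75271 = 5/75271=0.00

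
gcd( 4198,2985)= 1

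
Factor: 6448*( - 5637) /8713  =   - 36347376/8713 =- 2^4*3^1*13^1*31^1*1879^1*8713^( - 1)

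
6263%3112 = 39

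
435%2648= 435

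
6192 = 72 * 86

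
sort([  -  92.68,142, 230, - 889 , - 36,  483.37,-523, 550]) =[-889 , - 523, - 92.68 , - 36,  142,230,483.37,550 ]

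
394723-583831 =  - 189108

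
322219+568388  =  890607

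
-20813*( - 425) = 8845525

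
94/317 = 94/317 = 0.30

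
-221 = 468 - 689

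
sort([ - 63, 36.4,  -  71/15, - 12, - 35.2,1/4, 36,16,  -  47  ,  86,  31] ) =[ - 63, - 47, - 35.2, - 12,-71/15, 1/4, 16,  31, 36,  36.4, 86]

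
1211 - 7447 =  -6236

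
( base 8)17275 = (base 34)6RF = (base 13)3774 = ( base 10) 7869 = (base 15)24E9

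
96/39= 32/13  =  2.46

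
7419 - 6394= 1025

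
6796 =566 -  - 6230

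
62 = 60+2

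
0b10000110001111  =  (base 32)8CF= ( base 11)6500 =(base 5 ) 233331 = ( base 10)8591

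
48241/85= 567+46/85 = 567.54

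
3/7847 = 3/7847 = 0.00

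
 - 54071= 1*( - 54071)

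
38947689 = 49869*781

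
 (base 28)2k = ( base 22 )3A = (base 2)1001100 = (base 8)114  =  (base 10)76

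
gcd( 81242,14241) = 1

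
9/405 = 1/45=0.02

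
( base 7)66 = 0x30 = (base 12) 40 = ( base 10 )48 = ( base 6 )120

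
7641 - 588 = 7053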